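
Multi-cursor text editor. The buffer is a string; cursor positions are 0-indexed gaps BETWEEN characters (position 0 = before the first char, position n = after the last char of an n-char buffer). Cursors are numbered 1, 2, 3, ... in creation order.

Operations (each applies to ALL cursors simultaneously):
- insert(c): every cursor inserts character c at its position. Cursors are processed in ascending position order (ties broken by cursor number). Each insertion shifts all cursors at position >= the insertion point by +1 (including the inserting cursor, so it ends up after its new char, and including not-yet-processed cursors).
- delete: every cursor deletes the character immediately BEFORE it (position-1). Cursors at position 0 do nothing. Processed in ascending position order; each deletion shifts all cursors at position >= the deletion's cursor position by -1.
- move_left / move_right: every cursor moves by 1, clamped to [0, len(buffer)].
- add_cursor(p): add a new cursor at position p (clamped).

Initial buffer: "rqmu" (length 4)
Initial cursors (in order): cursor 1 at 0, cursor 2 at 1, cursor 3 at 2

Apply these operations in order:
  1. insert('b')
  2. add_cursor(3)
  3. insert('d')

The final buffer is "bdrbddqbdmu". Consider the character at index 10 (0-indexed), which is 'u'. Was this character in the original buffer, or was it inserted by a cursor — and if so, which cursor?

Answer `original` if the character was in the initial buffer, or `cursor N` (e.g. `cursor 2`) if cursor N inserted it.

After op 1 (insert('b')): buffer="brbqbmu" (len 7), cursors c1@1 c2@3 c3@5, authorship 1.2.3..
After op 2 (add_cursor(3)): buffer="brbqbmu" (len 7), cursors c1@1 c2@3 c4@3 c3@5, authorship 1.2.3..
After op 3 (insert('d')): buffer="bdrbddqbdmu" (len 11), cursors c1@2 c2@6 c4@6 c3@9, authorship 11.224.33..
Authorship (.=original, N=cursor N): 1 1 . 2 2 4 . 3 3 . .
Index 10: author = original

Answer: original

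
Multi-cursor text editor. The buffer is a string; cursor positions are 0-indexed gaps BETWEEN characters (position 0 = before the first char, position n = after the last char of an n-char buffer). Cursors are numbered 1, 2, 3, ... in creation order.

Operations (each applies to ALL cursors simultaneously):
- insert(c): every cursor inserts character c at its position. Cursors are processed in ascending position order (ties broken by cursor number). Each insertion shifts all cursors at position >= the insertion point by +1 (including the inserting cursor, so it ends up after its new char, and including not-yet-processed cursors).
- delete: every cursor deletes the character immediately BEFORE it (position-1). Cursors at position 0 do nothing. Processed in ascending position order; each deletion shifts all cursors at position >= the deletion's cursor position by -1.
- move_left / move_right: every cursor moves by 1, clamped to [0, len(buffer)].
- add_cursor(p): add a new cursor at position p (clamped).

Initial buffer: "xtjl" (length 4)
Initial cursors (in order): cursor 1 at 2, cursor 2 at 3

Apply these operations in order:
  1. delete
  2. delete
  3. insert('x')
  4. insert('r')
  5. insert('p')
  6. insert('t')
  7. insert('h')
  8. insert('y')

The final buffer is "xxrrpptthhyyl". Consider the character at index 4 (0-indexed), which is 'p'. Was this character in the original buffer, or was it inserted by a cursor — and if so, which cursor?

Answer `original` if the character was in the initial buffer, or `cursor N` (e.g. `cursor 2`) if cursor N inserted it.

After op 1 (delete): buffer="xl" (len 2), cursors c1@1 c2@1, authorship ..
After op 2 (delete): buffer="l" (len 1), cursors c1@0 c2@0, authorship .
After op 3 (insert('x')): buffer="xxl" (len 3), cursors c1@2 c2@2, authorship 12.
After op 4 (insert('r')): buffer="xxrrl" (len 5), cursors c1@4 c2@4, authorship 1212.
After op 5 (insert('p')): buffer="xxrrppl" (len 7), cursors c1@6 c2@6, authorship 121212.
After op 6 (insert('t')): buffer="xxrrppttl" (len 9), cursors c1@8 c2@8, authorship 12121212.
After op 7 (insert('h')): buffer="xxrrpptthhl" (len 11), cursors c1@10 c2@10, authorship 1212121212.
After op 8 (insert('y')): buffer="xxrrpptthhyyl" (len 13), cursors c1@12 c2@12, authorship 121212121212.
Authorship (.=original, N=cursor N): 1 2 1 2 1 2 1 2 1 2 1 2 .
Index 4: author = 1

Answer: cursor 1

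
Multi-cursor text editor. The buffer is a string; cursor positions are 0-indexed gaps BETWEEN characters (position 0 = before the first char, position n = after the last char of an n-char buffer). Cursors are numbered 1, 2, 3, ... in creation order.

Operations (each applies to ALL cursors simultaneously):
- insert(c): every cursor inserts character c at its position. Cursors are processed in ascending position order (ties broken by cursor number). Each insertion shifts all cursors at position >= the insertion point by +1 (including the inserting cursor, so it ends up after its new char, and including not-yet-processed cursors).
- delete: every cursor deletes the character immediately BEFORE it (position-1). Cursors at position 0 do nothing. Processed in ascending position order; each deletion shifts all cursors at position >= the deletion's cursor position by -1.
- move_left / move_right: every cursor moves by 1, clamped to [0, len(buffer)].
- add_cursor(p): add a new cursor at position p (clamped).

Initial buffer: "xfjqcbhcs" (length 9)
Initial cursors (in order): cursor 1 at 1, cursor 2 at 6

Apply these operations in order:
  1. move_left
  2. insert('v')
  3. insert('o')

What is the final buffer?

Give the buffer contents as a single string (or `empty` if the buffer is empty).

After op 1 (move_left): buffer="xfjqcbhcs" (len 9), cursors c1@0 c2@5, authorship .........
After op 2 (insert('v')): buffer="vxfjqcvbhcs" (len 11), cursors c1@1 c2@7, authorship 1.....2....
After op 3 (insert('o')): buffer="voxfjqcvobhcs" (len 13), cursors c1@2 c2@9, authorship 11.....22....

Answer: voxfjqcvobhcs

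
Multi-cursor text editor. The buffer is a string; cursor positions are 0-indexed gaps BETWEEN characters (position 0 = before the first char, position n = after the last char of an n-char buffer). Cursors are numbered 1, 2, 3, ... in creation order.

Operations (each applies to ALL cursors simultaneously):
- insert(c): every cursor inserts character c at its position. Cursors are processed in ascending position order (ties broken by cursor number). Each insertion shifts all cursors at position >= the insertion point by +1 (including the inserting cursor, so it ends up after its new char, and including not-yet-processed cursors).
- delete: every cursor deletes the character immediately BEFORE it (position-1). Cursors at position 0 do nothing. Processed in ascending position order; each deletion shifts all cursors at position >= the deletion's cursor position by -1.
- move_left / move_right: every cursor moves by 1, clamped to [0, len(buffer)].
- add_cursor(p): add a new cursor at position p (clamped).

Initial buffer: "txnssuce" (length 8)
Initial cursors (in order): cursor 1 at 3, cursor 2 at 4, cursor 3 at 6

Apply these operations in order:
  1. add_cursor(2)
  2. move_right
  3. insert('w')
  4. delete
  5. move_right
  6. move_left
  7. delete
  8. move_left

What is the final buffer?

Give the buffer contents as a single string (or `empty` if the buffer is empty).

After op 1 (add_cursor(2)): buffer="txnssuce" (len 8), cursors c4@2 c1@3 c2@4 c3@6, authorship ........
After op 2 (move_right): buffer="txnssuce" (len 8), cursors c4@3 c1@4 c2@5 c3@7, authorship ........
After op 3 (insert('w')): buffer="txnwswswucwe" (len 12), cursors c4@4 c1@6 c2@8 c3@11, authorship ...4.1.2..3.
After op 4 (delete): buffer="txnssuce" (len 8), cursors c4@3 c1@4 c2@5 c3@7, authorship ........
After op 5 (move_right): buffer="txnssuce" (len 8), cursors c4@4 c1@5 c2@6 c3@8, authorship ........
After op 6 (move_left): buffer="txnssuce" (len 8), cursors c4@3 c1@4 c2@5 c3@7, authorship ........
After op 7 (delete): buffer="txue" (len 4), cursors c1@2 c2@2 c4@2 c3@3, authorship ....
After op 8 (move_left): buffer="txue" (len 4), cursors c1@1 c2@1 c4@1 c3@2, authorship ....

Answer: txue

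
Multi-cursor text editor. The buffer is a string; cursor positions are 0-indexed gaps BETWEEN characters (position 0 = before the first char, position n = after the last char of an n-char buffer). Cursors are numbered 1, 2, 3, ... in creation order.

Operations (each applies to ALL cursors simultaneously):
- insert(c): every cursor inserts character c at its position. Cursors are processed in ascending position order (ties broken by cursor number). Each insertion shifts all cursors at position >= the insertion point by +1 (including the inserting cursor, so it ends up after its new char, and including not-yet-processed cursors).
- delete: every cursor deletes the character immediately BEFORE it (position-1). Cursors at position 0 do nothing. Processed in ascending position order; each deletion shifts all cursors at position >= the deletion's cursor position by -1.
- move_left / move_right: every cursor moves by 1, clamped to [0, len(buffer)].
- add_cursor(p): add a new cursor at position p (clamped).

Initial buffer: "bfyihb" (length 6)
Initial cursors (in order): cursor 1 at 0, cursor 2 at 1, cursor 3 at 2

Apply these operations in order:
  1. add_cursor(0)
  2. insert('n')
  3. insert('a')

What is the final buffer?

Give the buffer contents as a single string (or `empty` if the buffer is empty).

After op 1 (add_cursor(0)): buffer="bfyihb" (len 6), cursors c1@0 c4@0 c2@1 c3@2, authorship ......
After op 2 (insert('n')): buffer="nnbnfnyihb" (len 10), cursors c1@2 c4@2 c2@4 c3@6, authorship 14.2.3....
After op 3 (insert('a')): buffer="nnaabnafnayihb" (len 14), cursors c1@4 c4@4 c2@7 c3@10, authorship 1414.22.33....

Answer: nnaabnafnayihb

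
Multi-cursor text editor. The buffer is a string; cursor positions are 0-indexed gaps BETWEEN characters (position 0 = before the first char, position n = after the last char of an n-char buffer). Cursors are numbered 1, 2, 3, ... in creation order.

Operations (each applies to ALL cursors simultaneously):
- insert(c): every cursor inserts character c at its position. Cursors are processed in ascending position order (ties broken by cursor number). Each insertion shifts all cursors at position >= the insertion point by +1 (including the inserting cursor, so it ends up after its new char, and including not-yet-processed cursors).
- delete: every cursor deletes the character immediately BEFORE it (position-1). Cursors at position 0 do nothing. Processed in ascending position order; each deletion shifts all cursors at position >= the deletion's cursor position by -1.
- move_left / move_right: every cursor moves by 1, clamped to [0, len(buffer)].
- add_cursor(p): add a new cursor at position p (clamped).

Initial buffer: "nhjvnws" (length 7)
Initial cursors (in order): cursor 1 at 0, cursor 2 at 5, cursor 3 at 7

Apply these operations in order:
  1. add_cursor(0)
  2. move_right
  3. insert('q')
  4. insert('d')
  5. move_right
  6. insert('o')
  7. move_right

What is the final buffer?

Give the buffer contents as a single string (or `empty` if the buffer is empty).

Answer: nqqddhoojvnwqdsoqdo

Derivation:
After op 1 (add_cursor(0)): buffer="nhjvnws" (len 7), cursors c1@0 c4@0 c2@5 c3@7, authorship .......
After op 2 (move_right): buffer="nhjvnws" (len 7), cursors c1@1 c4@1 c2@6 c3@7, authorship .......
After op 3 (insert('q')): buffer="nqqhjvnwqsq" (len 11), cursors c1@3 c4@3 c2@9 c3@11, authorship .14.....2.3
After op 4 (insert('d')): buffer="nqqddhjvnwqdsqd" (len 15), cursors c1@5 c4@5 c2@12 c3@15, authorship .1414.....22.33
After op 5 (move_right): buffer="nqqddhjvnwqdsqd" (len 15), cursors c1@6 c4@6 c2@13 c3@15, authorship .1414.....22.33
After op 6 (insert('o')): buffer="nqqddhoojvnwqdsoqdo" (len 19), cursors c1@8 c4@8 c2@16 c3@19, authorship .1414.14....22.2333
After op 7 (move_right): buffer="nqqddhoojvnwqdsoqdo" (len 19), cursors c1@9 c4@9 c2@17 c3@19, authorship .1414.14....22.2333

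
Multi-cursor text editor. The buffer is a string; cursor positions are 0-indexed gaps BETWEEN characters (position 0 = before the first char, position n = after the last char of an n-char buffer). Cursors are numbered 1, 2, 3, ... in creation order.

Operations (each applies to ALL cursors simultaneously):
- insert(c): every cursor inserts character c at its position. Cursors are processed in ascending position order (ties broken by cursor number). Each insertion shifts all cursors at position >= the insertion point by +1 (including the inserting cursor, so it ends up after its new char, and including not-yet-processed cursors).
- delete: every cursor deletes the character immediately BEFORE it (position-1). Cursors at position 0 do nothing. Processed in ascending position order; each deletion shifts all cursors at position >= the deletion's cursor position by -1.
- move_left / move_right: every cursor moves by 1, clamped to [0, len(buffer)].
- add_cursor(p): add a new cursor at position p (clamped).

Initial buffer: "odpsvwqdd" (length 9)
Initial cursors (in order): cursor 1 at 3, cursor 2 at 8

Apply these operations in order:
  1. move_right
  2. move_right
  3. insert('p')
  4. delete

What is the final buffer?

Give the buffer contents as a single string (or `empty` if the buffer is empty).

Answer: odpsvwqdd

Derivation:
After op 1 (move_right): buffer="odpsvwqdd" (len 9), cursors c1@4 c2@9, authorship .........
After op 2 (move_right): buffer="odpsvwqdd" (len 9), cursors c1@5 c2@9, authorship .........
After op 3 (insert('p')): buffer="odpsvpwqddp" (len 11), cursors c1@6 c2@11, authorship .....1....2
After op 4 (delete): buffer="odpsvwqdd" (len 9), cursors c1@5 c2@9, authorship .........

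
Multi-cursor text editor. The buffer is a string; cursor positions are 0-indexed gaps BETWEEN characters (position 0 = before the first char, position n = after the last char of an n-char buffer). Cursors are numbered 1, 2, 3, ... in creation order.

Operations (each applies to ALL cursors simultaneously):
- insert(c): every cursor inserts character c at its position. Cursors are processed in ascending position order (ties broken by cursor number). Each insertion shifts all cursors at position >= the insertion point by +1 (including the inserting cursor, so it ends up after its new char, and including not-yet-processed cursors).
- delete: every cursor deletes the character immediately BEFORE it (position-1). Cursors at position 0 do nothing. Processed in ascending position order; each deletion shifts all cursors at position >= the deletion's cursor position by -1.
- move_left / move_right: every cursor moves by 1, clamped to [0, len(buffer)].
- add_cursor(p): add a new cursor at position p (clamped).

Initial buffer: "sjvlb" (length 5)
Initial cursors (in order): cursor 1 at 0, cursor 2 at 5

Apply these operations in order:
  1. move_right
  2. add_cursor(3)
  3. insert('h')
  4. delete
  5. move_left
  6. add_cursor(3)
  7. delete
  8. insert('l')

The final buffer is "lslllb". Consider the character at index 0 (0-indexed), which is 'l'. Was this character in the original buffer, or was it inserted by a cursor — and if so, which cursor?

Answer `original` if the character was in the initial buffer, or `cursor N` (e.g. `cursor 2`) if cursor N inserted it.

After op 1 (move_right): buffer="sjvlb" (len 5), cursors c1@1 c2@5, authorship .....
After op 2 (add_cursor(3)): buffer="sjvlb" (len 5), cursors c1@1 c3@3 c2@5, authorship .....
After op 3 (insert('h')): buffer="shjvhlbh" (len 8), cursors c1@2 c3@5 c2@8, authorship .1..3..2
After op 4 (delete): buffer="sjvlb" (len 5), cursors c1@1 c3@3 c2@5, authorship .....
After op 5 (move_left): buffer="sjvlb" (len 5), cursors c1@0 c3@2 c2@4, authorship .....
After op 6 (add_cursor(3)): buffer="sjvlb" (len 5), cursors c1@0 c3@2 c4@3 c2@4, authorship .....
After op 7 (delete): buffer="sb" (len 2), cursors c1@0 c2@1 c3@1 c4@1, authorship ..
After op 8 (insert('l')): buffer="lslllb" (len 6), cursors c1@1 c2@5 c3@5 c4@5, authorship 1.234.
Authorship (.=original, N=cursor N): 1 . 2 3 4 .
Index 0: author = 1

Answer: cursor 1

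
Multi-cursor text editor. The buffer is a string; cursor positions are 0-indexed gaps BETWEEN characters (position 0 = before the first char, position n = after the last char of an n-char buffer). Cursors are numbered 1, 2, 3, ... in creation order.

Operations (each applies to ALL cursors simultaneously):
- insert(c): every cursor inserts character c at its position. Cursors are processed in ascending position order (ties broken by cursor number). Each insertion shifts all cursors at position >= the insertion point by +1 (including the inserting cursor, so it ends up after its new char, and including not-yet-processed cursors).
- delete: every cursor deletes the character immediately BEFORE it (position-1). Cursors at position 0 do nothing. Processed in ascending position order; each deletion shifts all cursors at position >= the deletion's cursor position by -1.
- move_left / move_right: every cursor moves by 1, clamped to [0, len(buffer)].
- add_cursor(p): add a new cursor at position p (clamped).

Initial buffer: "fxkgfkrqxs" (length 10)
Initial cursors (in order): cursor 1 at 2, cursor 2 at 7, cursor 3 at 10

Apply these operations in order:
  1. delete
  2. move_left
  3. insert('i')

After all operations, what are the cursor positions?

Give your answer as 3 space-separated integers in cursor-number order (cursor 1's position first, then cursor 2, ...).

After op 1 (delete): buffer="fkgfkqx" (len 7), cursors c1@1 c2@5 c3@7, authorship .......
After op 2 (move_left): buffer="fkgfkqx" (len 7), cursors c1@0 c2@4 c3@6, authorship .......
After op 3 (insert('i')): buffer="ifkgfikqix" (len 10), cursors c1@1 c2@6 c3@9, authorship 1....2..3.

Answer: 1 6 9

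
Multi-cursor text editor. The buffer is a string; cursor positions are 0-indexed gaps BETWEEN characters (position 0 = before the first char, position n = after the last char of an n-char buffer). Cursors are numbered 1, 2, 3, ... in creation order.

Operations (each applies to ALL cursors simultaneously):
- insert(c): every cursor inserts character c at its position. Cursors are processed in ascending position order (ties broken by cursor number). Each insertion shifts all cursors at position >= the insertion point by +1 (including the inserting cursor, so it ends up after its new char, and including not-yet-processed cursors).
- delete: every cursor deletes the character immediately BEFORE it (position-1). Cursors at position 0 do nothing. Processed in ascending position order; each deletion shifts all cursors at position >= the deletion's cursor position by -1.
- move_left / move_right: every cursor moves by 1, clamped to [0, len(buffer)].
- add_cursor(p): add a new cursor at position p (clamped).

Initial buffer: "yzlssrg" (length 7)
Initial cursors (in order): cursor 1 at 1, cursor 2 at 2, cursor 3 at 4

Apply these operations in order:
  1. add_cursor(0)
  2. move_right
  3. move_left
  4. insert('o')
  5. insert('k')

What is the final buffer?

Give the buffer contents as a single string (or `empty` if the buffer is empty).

After op 1 (add_cursor(0)): buffer="yzlssrg" (len 7), cursors c4@0 c1@1 c2@2 c3@4, authorship .......
After op 2 (move_right): buffer="yzlssrg" (len 7), cursors c4@1 c1@2 c2@3 c3@5, authorship .......
After op 3 (move_left): buffer="yzlssrg" (len 7), cursors c4@0 c1@1 c2@2 c3@4, authorship .......
After op 4 (insert('o')): buffer="oyozolsosrg" (len 11), cursors c4@1 c1@3 c2@5 c3@8, authorship 4.1.2..3...
After op 5 (insert('k')): buffer="okyokzoklsoksrg" (len 15), cursors c4@2 c1@5 c2@8 c3@12, authorship 44.11.22..33...

Answer: okyokzoklsoksrg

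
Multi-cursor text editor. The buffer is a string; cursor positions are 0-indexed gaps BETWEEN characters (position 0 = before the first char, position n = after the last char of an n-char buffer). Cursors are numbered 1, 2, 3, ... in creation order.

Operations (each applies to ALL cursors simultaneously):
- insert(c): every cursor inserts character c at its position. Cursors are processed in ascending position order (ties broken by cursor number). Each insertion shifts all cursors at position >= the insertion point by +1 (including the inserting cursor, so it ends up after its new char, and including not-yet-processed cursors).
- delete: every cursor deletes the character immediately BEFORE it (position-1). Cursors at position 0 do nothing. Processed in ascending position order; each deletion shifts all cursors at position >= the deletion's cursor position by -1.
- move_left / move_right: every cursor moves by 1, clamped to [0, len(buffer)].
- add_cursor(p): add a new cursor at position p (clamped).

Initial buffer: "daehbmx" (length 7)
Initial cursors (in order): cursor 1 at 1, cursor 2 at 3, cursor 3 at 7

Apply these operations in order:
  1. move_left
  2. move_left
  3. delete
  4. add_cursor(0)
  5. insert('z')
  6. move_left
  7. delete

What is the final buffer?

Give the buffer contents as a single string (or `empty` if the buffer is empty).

After op 1 (move_left): buffer="daehbmx" (len 7), cursors c1@0 c2@2 c3@6, authorship .......
After op 2 (move_left): buffer="daehbmx" (len 7), cursors c1@0 c2@1 c3@5, authorship .......
After op 3 (delete): buffer="aehmx" (len 5), cursors c1@0 c2@0 c3@3, authorship .....
After op 4 (add_cursor(0)): buffer="aehmx" (len 5), cursors c1@0 c2@0 c4@0 c3@3, authorship .....
After op 5 (insert('z')): buffer="zzzaehzmx" (len 9), cursors c1@3 c2@3 c4@3 c3@7, authorship 124...3..
After op 6 (move_left): buffer="zzzaehzmx" (len 9), cursors c1@2 c2@2 c4@2 c3@6, authorship 124...3..
After op 7 (delete): buffer="zaezmx" (len 6), cursors c1@0 c2@0 c4@0 c3@3, authorship 4..3..

Answer: zaezmx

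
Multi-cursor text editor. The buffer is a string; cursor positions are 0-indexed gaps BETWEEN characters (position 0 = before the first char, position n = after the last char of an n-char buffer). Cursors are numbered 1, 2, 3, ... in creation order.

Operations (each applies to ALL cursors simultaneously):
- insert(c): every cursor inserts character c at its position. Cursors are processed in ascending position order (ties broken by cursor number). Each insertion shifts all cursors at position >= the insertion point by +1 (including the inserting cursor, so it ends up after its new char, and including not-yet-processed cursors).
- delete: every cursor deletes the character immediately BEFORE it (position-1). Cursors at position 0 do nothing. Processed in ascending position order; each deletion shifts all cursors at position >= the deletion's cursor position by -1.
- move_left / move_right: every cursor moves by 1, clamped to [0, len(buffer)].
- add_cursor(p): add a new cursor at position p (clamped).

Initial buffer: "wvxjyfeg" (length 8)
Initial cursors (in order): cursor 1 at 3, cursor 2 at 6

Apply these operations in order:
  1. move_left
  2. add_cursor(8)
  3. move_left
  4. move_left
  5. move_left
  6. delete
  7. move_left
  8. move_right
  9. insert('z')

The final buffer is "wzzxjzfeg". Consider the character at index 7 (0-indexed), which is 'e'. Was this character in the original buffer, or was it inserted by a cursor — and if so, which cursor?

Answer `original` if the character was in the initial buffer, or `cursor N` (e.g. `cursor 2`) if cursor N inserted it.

Answer: original

Derivation:
After op 1 (move_left): buffer="wvxjyfeg" (len 8), cursors c1@2 c2@5, authorship ........
After op 2 (add_cursor(8)): buffer="wvxjyfeg" (len 8), cursors c1@2 c2@5 c3@8, authorship ........
After op 3 (move_left): buffer="wvxjyfeg" (len 8), cursors c1@1 c2@4 c3@7, authorship ........
After op 4 (move_left): buffer="wvxjyfeg" (len 8), cursors c1@0 c2@3 c3@6, authorship ........
After op 5 (move_left): buffer="wvxjyfeg" (len 8), cursors c1@0 c2@2 c3@5, authorship ........
After op 6 (delete): buffer="wxjfeg" (len 6), cursors c1@0 c2@1 c3@3, authorship ......
After op 7 (move_left): buffer="wxjfeg" (len 6), cursors c1@0 c2@0 c3@2, authorship ......
After op 8 (move_right): buffer="wxjfeg" (len 6), cursors c1@1 c2@1 c3@3, authorship ......
After op 9 (insert('z')): buffer="wzzxjzfeg" (len 9), cursors c1@3 c2@3 c3@6, authorship .12..3...
Authorship (.=original, N=cursor N): . 1 2 . . 3 . . .
Index 7: author = original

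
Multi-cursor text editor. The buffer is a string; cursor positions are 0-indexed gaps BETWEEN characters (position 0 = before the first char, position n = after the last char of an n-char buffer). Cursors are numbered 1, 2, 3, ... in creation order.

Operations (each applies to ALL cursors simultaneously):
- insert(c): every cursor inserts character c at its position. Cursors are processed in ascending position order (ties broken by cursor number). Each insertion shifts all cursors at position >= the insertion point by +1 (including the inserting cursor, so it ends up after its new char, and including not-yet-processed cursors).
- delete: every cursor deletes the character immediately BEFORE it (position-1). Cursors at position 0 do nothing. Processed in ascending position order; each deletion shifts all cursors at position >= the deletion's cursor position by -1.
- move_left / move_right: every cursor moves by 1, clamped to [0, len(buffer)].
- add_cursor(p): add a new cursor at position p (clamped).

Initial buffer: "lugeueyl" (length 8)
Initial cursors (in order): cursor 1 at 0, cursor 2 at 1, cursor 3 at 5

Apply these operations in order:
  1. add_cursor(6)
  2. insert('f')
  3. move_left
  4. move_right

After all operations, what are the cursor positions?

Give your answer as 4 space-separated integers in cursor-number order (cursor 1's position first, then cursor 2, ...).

Answer: 1 3 8 10

Derivation:
After op 1 (add_cursor(6)): buffer="lugeueyl" (len 8), cursors c1@0 c2@1 c3@5 c4@6, authorship ........
After op 2 (insert('f')): buffer="flfugeufefyl" (len 12), cursors c1@1 c2@3 c3@8 c4@10, authorship 1.2....3.4..
After op 3 (move_left): buffer="flfugeufefyl" (len 12), cursors c1@0 c2@2 c3@7 c4@9, authorship 1.2....3.4..
After op 4 (move_right): buffer="flfugeufefyl" (len 12), cursors c1@1 c2@3 c3@8 c4@10, authorship 1.2....3.4..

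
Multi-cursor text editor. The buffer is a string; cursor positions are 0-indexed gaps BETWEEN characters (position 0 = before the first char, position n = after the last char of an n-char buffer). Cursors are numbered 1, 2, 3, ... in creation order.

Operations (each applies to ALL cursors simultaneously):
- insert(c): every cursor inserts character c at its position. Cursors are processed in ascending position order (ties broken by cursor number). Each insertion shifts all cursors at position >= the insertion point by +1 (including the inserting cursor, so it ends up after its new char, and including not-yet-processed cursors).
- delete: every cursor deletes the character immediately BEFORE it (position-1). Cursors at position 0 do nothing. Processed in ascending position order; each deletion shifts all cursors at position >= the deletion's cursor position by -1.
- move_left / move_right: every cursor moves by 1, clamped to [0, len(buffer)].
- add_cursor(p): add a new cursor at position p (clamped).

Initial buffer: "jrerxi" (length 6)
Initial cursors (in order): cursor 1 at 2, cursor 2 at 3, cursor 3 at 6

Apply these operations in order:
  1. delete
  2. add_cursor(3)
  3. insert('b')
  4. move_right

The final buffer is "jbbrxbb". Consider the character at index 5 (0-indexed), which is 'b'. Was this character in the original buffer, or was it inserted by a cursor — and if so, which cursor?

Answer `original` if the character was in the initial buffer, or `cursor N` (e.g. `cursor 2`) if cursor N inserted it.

Answer: cursor 3

Derivation:
After op 1 (delete): buffer="jrx" (len 3), cursors c1@1 c2@1 c3@3, authorship ...
After op 2 (add_cursor(3)): buffer="jrx" (len 3), cursors c1@1 c2@1 c3@3 c4@3, authorship ...
After op 3 (insert('b')): buffer="jbbrxbb" (len 7), cursors c1@3 c2@3 c3@7 c4@7, authorship .12..34
After op 4 (move_right): buffer="jbbrxbb" (len 7), cursors c1@4 c2@4 c3@7 c4@7, authorship .12..34
Authorship (.=original, N=cursor N): . 1 2 . . 3 4
Index 5: author = 3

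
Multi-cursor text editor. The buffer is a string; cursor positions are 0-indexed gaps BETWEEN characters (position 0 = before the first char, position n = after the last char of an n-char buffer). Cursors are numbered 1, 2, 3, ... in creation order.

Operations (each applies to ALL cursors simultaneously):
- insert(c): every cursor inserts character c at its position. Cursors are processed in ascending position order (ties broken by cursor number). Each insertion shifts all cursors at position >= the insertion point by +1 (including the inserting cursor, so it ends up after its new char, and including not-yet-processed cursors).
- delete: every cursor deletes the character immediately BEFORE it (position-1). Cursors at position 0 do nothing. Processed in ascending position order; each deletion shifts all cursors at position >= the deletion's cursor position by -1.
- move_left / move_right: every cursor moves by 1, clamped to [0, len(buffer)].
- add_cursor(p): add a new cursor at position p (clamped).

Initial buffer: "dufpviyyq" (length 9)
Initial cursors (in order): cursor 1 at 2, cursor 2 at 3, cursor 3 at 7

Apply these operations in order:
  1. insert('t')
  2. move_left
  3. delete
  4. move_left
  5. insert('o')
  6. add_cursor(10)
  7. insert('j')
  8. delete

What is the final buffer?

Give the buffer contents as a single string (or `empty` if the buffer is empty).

After op 1 (insert('t')): buffer="dutftpviytyq" (len 12), cursors c1@3 c2@5 c3@10, authorship ..1.2....3..
After op 2 (move_left): buffer="dutftpviytyq" (len 12), cursors c1@2 c2@4 c3@9, authorship ..1.2....3..
After op 3 (delete): buffer="dttpvityq" (len 9), cursors c1@1 c2@2 c3@6, authorship .12...3..
After op 4 (move_left): buffer="dttpvityq" (len 9), cursors c1@0 c2@1 c3@5, authorship .12...3..
After op 5 (insert('o')): buffer="odottpvoityq" (len 12), cursors c1@1 c2@3 c3@8, authorship 1.212..3.3..
After op 6 (add_cursor(10)): buffer="odottpvoityq" (len 12), cursors c1@1 c2@3 c3@8 c4@10, authorship 1.212..3.3..
After op 7 (insert('j')): buffer="ojdojttpvojitjyq" (len 16), cursors c1@2 c2@5 c3@11 c4@14, authorship 11.2212..33.34..
After op 8 (delete): buffer="odottpvoityq" (len 12), cursors c1@1 c2@3 c3@8 c4@10, authorship 1.212..3.3..

Answer: odottpvoityq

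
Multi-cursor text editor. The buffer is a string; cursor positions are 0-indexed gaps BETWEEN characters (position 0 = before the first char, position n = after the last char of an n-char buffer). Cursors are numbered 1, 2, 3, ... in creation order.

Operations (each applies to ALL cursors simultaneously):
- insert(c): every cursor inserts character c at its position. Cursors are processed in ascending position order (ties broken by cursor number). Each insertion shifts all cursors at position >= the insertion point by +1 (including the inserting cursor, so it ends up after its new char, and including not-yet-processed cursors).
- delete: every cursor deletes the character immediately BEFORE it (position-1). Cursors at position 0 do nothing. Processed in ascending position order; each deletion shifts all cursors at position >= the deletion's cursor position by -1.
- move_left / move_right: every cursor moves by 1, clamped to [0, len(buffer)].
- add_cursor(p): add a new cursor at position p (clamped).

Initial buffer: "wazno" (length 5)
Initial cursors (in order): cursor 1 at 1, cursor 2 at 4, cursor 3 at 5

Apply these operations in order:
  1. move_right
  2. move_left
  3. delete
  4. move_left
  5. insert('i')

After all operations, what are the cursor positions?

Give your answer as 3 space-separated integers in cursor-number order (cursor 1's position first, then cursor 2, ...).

Answer: 3 3 3

Derivation:
After op 1 (move_right): buffer="wazno" (len 5), cursors c1@2 c2@5 c3@5, authorship .....
After op 2 (move_left): buffer="wazno" (len 5), cursors c1@1 c2@4 c3@4, authorship .....
After op 3 (delete): buffer="ao" (len 2), cursors c1@0 c2@1 c3@1, authorship ..
After op 4 (move_left): buffer="ao" (len 2), cursors c1@0 c2@0 c3@0, authorship ..
After op 5 (insert('i')): buffer="iiiao" (len 5), cursors c1@3 c2@3 c3@3, authorship 123..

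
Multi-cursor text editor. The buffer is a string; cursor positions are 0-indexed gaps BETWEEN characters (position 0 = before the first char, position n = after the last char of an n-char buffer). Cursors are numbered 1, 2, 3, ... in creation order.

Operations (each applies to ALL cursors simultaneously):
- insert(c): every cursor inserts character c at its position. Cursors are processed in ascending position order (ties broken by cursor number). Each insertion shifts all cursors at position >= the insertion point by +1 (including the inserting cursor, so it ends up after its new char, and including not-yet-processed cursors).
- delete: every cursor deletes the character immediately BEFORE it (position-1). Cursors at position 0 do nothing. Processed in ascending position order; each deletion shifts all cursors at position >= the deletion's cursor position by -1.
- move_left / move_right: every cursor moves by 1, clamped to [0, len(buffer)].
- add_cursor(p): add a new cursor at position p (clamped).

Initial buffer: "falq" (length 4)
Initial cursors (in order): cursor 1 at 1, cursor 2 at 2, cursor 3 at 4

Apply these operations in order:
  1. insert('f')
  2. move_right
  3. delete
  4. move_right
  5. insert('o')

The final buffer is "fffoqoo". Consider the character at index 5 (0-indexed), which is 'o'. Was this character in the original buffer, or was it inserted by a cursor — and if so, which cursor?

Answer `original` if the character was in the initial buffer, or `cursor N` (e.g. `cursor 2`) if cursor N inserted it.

Answer: cursor 2

Derivation:
After op 1 (insert('f')): buffer="ffaflqf" (len 7), cursors c1@2 c2@4 c3@7, authorship .1.2..3
After op 2 (move_right): buffer="ffaflqf" (len 7), cursors c1@3 c2@5 c3@7, authorship .1.2..3
After op 3 (delete): buffer="fffq" (len 4), cursors c1@2 c2@3 c3@4, authorship .12.
After op 4 (move_right): buffer="fffq" (len 4), cursors c1@3 c2@4 c3@4, authorship .12.
After op 5 (insert('o')): buffer="fffoqoo" (len 7), cursors c1@4 c2@7 c3@7, authorship .121.23
Authorship (.=original, N=cursor N): . 1 2 1 . 2 3
Index 5: author = 2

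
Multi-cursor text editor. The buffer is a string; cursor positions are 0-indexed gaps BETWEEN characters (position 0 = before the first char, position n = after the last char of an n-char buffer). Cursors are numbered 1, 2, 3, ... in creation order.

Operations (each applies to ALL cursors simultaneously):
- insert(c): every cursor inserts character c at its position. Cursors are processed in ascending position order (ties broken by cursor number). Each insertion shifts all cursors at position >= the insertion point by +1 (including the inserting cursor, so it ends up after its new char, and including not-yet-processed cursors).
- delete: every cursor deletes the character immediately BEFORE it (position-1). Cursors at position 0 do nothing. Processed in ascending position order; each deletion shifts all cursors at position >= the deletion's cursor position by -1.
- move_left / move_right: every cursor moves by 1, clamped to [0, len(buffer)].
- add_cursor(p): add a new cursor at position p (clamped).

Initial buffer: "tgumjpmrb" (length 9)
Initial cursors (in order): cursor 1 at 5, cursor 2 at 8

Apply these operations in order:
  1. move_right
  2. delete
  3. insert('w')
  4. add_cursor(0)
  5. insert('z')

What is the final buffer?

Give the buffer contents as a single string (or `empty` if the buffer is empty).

Answer: ztgumjwzmrwz

Derivation:
After op 1 (move_right): buffer="tgumjpmrb" (len 9), cursors c1@6 c2@9, authorship .........
After op 2 (delete): buffer="tgumjmr" (len 7), cursors c1@5 c2@7, authorship .......
After op 3 (insert('w')): buffer="tgumjwmrw" (len 9), cursors c1@6 c2@9, authorship .....1..2
After op 4 (add_cursor(0)): buffer="tgumjwmrw" (len 9), cursors c3@0 c1@6 c2@9, authorship .....1..2
After op 5 (insert('z')): buffer="ztgumjwzmrwz" (len 12), cursors c3@1 c1@8 c2@12, authorship 3.....11..22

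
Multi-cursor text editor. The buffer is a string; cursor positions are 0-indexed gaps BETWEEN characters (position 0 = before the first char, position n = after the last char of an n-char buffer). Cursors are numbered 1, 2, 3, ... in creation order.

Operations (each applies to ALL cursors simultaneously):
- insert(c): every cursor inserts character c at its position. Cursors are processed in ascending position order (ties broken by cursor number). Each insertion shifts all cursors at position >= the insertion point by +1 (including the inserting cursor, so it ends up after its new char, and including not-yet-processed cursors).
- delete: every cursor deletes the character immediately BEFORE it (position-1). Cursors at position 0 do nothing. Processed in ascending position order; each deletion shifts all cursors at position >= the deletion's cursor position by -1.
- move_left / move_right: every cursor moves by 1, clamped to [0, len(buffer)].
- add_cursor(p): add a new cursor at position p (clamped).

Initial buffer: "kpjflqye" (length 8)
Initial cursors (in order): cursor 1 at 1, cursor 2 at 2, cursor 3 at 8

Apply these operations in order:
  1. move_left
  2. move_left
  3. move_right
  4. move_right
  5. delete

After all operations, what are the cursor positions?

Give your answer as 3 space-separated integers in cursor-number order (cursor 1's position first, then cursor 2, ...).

After op 1 (move_left): buffer="kpjflqye" (len 8), cursors c1@0 c2@1 c3@7, authorship ........
After op 2 (move_left): buffer="kpjflqye" (len 8), cursors c1@0 c2@0 c3@6, authorship ........
After op 3 (move_right): buffer="kpjflqye" (len 8), cursors c1@1 c2@1 c3@7, authorship ........
After op 4 (move_right): buffer="kpjflqye" (len 8), cursors c1@2 c2@2 c3@8, authorship ........
After op 5 (delete): buffer="jflqy" (len 5), cursors c1@0 c2@0 c3@5, authorship .....

Answer: 0 0 5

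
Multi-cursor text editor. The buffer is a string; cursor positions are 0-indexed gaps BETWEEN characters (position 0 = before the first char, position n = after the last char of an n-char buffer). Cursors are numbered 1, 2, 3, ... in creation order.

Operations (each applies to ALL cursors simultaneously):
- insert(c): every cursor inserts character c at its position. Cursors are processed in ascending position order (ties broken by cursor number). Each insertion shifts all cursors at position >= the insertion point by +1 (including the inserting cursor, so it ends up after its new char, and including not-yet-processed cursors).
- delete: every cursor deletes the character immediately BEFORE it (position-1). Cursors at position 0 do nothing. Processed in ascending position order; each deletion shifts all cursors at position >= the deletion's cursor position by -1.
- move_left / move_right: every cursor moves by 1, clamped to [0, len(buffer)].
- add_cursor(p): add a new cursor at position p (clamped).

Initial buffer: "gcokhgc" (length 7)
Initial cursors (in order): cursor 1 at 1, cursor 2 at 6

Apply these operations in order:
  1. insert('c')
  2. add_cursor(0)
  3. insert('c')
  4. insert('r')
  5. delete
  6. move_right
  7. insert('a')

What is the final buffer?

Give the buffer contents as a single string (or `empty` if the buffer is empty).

After op 1 (insert('c')): buffer="gccokhgcc" (len 9), cursors c1@2 c2@8, authorship .1.....2.
After op 2 (add_cursor(0)): buffer="gccokhgcc" (len 9), cursors c3@0 c1@2 c2@8, authorship .1.....2.
After op 3 (insert('c')): buffer="cgcccokhgccc" (len 12), cursors c3@1 c1@4 c2@11, authorship 3.11.....22.
After op 4 (insert('r')): buffer="crgccrcokhgccrc" (len 15), cursors c3@2 c1@6 c2@14, authorship 33.111.....222.
After op 5 (delete): buffer="cgcccokhgccc" (len 12), cursors c3@1 c1@4 c2@11, authorship 3.11.....22.
After op 6 (move_right): buffer="cgcccokhgccc" (len 12), cursors c3@2 c1@5 c2@12, authorship 3.11.....22.
After op 7 (insert('a')): buffer="cgacccaokhgccca" (len 15), cursors c3@3 c1@7 c2@15, authorship 3.311.1....22.2

Answer: cgacccaokhgccca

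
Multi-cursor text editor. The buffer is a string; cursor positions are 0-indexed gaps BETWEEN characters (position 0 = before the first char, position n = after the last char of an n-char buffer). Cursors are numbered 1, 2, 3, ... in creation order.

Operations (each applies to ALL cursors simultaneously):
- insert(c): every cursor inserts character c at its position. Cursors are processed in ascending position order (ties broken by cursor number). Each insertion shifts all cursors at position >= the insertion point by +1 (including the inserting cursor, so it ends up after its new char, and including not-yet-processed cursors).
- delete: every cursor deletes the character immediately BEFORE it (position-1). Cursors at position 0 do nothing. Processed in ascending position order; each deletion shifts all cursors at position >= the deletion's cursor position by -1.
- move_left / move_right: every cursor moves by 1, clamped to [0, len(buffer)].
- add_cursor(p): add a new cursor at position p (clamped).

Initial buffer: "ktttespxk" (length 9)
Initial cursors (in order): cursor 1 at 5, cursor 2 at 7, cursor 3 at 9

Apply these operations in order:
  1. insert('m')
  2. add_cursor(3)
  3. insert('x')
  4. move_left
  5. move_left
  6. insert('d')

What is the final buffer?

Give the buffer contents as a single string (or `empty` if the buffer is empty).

After op 1 (insert('m')): buffer="ktttemspmxkm" (len 12), cursors c1@6 c2@9 c3@12, authorship .....1..2..3
After op 2 (add_cursor(3)): buffer="ktttemspmxkm" (len 12), cursors c4@3 c1@6 c2@9 c3@12, authorship .....1..2..3
After op 3 (insert('x')): buffer="kttxtemxspmxxkmx" (len 16), cursors c4@4 c1@8 c2@12 c3@16, authorship ...4..11..22..33
After op 4 (move_left): buffer="kttxtemxspmxxkmx" (len 16), cursors c4@3 c1@7 c2@11 c3@15, authorship ...4..11..22..33
After op 5 (move_left): buffer="kttxtemxspmxxkmx" (len 16), cursors c4@2 c1@6 c2@10 c3@14, authorship ...4..11..22..33
After op 6 (insert('d')): buffer="ktdtxtedmxspdmxxkdmx" (len 20), cursors c4@3 c1@8 c2@13 c3@18, authorship ..4.4..111..222..333

Answer: ktdtxtedmxspdmxxkdmx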